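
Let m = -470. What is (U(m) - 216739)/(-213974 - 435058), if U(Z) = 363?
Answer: 27047/81129 ≈ 0.33338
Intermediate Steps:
(U(m) - 216739)/(-213974 - 435058) = (363 - 216739)/(-213974 - 435058) = -216376/(-649032) = -216376*(-1/649032) = 27047/81129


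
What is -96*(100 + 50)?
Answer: -14400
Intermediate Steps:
-96*(100 + 50) = -96*150 = -14400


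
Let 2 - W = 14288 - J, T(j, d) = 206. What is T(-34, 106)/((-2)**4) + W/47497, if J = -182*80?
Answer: 4661423/379976 ≈ 12.268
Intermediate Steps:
J = -14560
W = -28846 (W = 2 - (14288 - 1*(-14560)) = 2 - (14288 + 14560) = 2 - 1*28848 = 2 - 28848 = -28846)
T(-34, 106)/((-2)**4) + W/47497 = 206/((-2)**4) - 28846/47497 = 206/16 - 28846*1/47497 = 206*(1/16) - 28846/47497 = 103/8 - 28846/47497 = 4661423/379976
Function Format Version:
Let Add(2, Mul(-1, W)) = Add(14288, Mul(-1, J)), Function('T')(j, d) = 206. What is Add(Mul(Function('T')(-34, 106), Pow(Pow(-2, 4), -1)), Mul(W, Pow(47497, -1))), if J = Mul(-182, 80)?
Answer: Rational(4661423, 379976) ≈ 12.268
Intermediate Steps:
J = -14560
W = -28846 (W = Add(2, Mul(-1, Add(14288, Mul(-1, -14560)))) = Add(2, Mul(-1, Add(14288, 14560))) = Add(2, Mul(-1, 28848)) = Add(2, -28848) = -28846)
Add(Mul(Function('T')(-34, 106), Pow(Pow(-2, 4), -1)), Mul(W, Pow(47497, -1))) = Add(Mul(206, Pow(Pow(-2, 4), -1)), Mul(-28846, Pow(47497, -1))) = Add(Mul(206, Pow(16, -1)), Mul(-28846, Rational(1, 47497))) = Add(Mul(206, Rational(1, 16)), Rational(-28846, 47497)) = Add(Rational(103, 8), Rational(-28846, 47497)) = Rational(4661423, 379976)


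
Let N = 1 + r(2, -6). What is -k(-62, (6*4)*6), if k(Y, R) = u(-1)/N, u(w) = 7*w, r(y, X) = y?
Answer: 7/3 ≈ 2.3333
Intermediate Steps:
N = 3 (N = 1 + 2 = 3)
k(Y, R) = -7/3 (k(Y, R) = (7*(-1))/3 = -7*1/3 = -7/3)
-k(-62, (6*4)*6) = -1*(-7/3) = 7/3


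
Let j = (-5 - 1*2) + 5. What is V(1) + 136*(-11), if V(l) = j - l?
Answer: -1499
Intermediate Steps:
j = -2 (j = (-5 - 2) + 5 = -7 + 5 = -2)
V(l) = -2 - l
V(1) + 136*(-11) = (-2 - 1*1) + 136*(-11) = (-2 - 1) - 1496 = -3 - 1496 = -1499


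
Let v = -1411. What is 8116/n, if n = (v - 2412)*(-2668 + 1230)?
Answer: 4058/2748737 ≈ 0.0014763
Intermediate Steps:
n = 5497474 (n = (-1411 - 2412)*(-2668 + 1230) = -3823*(-1438) = 5497474)
8116/n = 8116/5497474 = 8116*(1/5497474) = 4058/2748737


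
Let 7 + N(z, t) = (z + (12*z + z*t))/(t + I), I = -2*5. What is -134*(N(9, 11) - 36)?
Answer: -23182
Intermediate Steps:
I = -10
N(z, t) = -7 + (13*z + t*z)/(-10 + t) (N(z, t) = -7 + (z + (12*z + z*t))/(t - 10) = -7 + (z + (12*z + t*z))/(-10 + t) = -7 + (13*z + t*z)/(-10 + t))
-134*(N(9, 11) - 36) = -134*((70 - 7*11 + 13*9 + 11*9)/(-10 + 11) - 36) = -134*((70 - 77 + 117 + 99)/1 - 36) = -134*(1*209 - 36) = -134*(209 - 36) = -134*173 = -23182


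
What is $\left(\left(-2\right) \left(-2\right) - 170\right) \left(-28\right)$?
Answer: $4648$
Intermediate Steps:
$\left(\left(-2\right) \left(-2\right) - 170\right) \left(-28\right) = \left(4 - 170\right) \left(-28\right) = \left(-166\right) \left(-28\right) = 4648$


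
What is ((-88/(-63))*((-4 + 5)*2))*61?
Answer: 10736/63 ≈ 170.41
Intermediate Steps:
((-88/(-63))*((-4 + 5)*2))*61 = ((-88*(-1/63))*(1*2))*61 = ((88/63)*2)*61 = (176/63)*61 = 10736/63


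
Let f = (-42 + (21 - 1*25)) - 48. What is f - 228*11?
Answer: -2602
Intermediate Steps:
f = -94 (f = (-42 + (21 - 25)) - 48 = (-42 - 4) - 48 = -46 - 48 = -94)
f - 228*11 = -94 - 228*11 = -94 - 38*66 = -94 - 2508 = -2602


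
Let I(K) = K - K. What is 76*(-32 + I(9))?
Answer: -2432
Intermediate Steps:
I(K) = 0
76*(-32 + I(9)) = 76*(-32 + 0) = 76*(-32) = -2432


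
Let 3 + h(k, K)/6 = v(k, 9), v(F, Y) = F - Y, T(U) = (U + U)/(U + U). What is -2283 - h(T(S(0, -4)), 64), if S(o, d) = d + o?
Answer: -2217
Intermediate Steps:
T(U) = 1 (T(U) = (2*U)/((2*U)) = (2*U)*(1/(2*U)) = 1)
h(k, K) = -72 + 6*k (h(k, K) = -18 + 6*(k - 1*9) = -18 + 6*(k - 9) = -18 + 6*(-9 + k) = -18 + (-54 + 6*k) = -72 + 6*k)
-2283 - h(T(S(0, -4)), 64) = -2283 - (-72 + 6*1) = -2283 - (-72 + 6) = -2283 - 1*(-66) = -2283 + 66 = -2217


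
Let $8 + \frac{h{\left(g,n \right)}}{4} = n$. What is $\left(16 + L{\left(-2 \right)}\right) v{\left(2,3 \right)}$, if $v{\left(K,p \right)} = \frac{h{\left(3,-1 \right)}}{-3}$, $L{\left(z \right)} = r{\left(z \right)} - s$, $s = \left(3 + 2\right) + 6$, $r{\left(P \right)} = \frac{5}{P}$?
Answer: $30$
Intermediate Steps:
$h{\left(g,n \right)} = -32 + 4 n$
$s = 11$ ($s = 5 + 6 = 11$)
$L{\left(z \right)} = -11 + \frac{5}{z}$ ($L{\left(z \right)} = \frac{5}{z} - 11 = -11 + \frac{5}{z}$)
$v{\left(K,p \right)} = 12$ ($v{\left(K,p \right)} = \frac{-32 + 4 \left(-1\right)}{-3} = \left(-32 - 4\right) \left(- \frac{1}{3}\right) = \left(-36\right) \left(- \frac{1}{3}\right) = 12$)
$\left(16 + L{\left(-2 \right)}\right) v{\left(2,3 \right)} = \left(16 - \left(11 - \frac{5}{-2}\right)\right) 12 = \left(16 + \left(-11 + 5 \left(- \frac{1}{2}\right)\right)\right) 12 = \left(16 - \frac{27}{2}\right) 12 = \frac{5}{2} \cdot 12 = 30$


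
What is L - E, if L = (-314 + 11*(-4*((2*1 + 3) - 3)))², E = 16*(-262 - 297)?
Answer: 170548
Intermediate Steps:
E = -8944 (E = 16*(-559) = -8944)
L = 161604 (L = (-314 + 11*(-4*((2 + 3) - 3)))² = (-314 + 11*(-4*(5 - 3)))² = (-314 + 11*(-4*2))² = (-314 + 11*(-8))² = (-314 - 88)² = (-402)² = 161604)
L - E = 161604 - 1*(-8944) = 161604 + 8944 = 170548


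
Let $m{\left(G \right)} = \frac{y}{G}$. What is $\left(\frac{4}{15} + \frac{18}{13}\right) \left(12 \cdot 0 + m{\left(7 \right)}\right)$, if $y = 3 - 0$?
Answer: $\frac{46}{65} \approx 0.70769$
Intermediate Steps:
$y = 3$ ($y = 3 + 0 = 3$)
$m{\left(G \right)} = \frac{3}{G}$
$\left(\frac{4}{15} + \frac{18}{13}\right) \left(12 \cdot 0 + m{\left(7 \right)}\right) = \left(\frac{4}{15} + \frac{18}{13}\right) \left(12 \cdot 0 + \frac{3}{7}\right) = \left(4 \cdot \frac{1}{15} + 18 \cdot \frac{1}{13}\right) \left(0 + 3 \cdot \frac{1}{7}\right) = \left(\frac{4}{15} + \frac{18}{13}\right) \left(0 + \frac{3}{7}\right) = \frac{322}{195} \cdot \frac{3}{7} = \frac{46}{65}$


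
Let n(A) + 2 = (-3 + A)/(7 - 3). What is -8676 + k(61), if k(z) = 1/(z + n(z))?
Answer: -1275370/147 ≈ -8676.0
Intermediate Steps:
n(A) = -11/4 + A/4 (n(A) = -2 + (-3 + A)/(7 - 3) = -2 + (-3 + A)/4 = -2 + (-3 + A)*(¼) = -2 + (-¾ + A/4) = -11/4 + A/4)
k(z) = 1/(-11/4 + 5*z/4) (k(z) = 1/(z + (-11/4 + z/4)) = 1/(-11/4 + 5*z/4))
-8676 + k(61) = -8676 + 4/(-11 + 5*61) = -8676 + 4/(-11 + 305) = -8676 + 4/294 = -8676 + 4*(1/294) = -8676 + 2/147 = -1275370/147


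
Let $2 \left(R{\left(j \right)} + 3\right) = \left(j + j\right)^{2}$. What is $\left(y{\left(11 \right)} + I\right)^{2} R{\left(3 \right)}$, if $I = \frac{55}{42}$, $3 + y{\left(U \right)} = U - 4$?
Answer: $\frac{248645}{588} \approx 422.87$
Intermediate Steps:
$y{\left(U \right)} = -7 + U$ ($y{\left(U \right)} = -3 + \left(U - 4\right) = -3 + \left(-4 + U\right) = -7 + U$)
$I = \frac{55}{42}$ ($I = 55 \cdot \frac{1}{42} = \frac{55}{42} \approx 1.3095$)
$R{\left(j \right)} = -3 + 2 j^{2}$ ($R{\left(j \right)} = -3 + \frac{\left(j + j\right)^{2}}{2} = -3 + \frac{\left(2 j\right)^{2}}{2} = -3 + \frac{4 j^{2}}{2} = -3 + 2 j^{2}$)
$\left(y{\left(11 \right)} + I\right)^{2} R{\left(3 \right)} = \left(\left(-7 + 11\right) + \frac{55}{42}\right)^{2} \left(-3 + 2 \cdot 3^{2}\right) = \left(4 + \frac{55}{42}\right)^{2} \left(-3 + 2 \cdot 9\right) = \left(\frac{223}{42}\right)^{2} \left(-3 + 18\right) = \frac{49729}{1764} \cdot 15 = \frac{248645}{588}$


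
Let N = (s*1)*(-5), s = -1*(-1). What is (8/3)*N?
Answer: -40/3 ≈ -13.333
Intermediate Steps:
s = 1
N = -5 (N = (1*1)*(-5) = 1*(-5) = -5)
(8/3)*N = (8/3)*(-5) = -40/3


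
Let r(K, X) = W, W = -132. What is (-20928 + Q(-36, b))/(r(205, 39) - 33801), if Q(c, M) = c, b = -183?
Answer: 6988/11311 ≈ 0.61781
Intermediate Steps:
r(K, X) = -132
(-20928 + Q(-36, b))/(r(205, 39) - 33801) = (-20928 - 36)/(-132 - 33801) = -20964/(-33933) = -20964*(-1/33933) = 6988/11311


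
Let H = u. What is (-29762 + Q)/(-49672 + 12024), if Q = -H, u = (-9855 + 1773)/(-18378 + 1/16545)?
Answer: 174032437549/220142342516 ≈ 0.79054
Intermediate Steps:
u = 133716690/304064009 (u = -8082/(-18378 + 1/16545) = -8082/(-304064009/16545) = -8082*(-16545/304064009) = 133716690/304064009 ≈ 0.43976)
H = 133716690/304064009 ≈ 0.43976
Q = -133716690/304064009 (Q = -1*133716690/304064009 = -133716690/304064009 ≈ -0.43976)
(-29762 + Q)/(-49672 + 12024) = (-29762 - 133716690/304064009)/(-49672 + 12024) = -9049686752548/304064009/(-37648) = -9049686752548/304064009*(-1/37648) = 174032437549/220142342516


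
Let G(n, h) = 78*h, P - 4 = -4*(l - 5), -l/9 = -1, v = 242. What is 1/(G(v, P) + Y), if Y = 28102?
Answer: 1/27166 ≈ 3.6811e-5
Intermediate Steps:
l = 9 (l = -9*(-1) = 9)
P = -12 (P = 4 - 4*(9 - 5) = 4 - 4*4 = 4 - 16 = -12)
1/(G(v, P) + Y) = 1/(78*(-12) + 28102) = 1/(-936 + 28102) = 1/27166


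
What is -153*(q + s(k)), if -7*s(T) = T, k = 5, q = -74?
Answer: 80019/7 ≈ 11431.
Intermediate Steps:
s(T) = -T/7
-153*(q + s(k)) = -153*(-74 - ⅐*5) = -153*(-74 - 5/7) = -153*(-523/7) = 80019/7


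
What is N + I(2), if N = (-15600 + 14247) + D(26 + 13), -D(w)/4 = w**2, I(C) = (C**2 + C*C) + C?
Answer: -7427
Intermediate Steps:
I(C) = C + 2*C**2 (I(C) = (C**2 + C**2) + C = 2*C**2 + C = C + 2*C**2)
D(w) = -4*w**2
N = -7437 (N = (-15600 + 14247) - 4*(26 + 13)**2 = -1353 - 4*39**2 = -1353 - 4*1521 = -1353 - 6084 = -7437)
N + I(2) = -7437 + 2*(1 + 2*2) = -7437 + 2*(1 + 4) = -7437 + 2*5 = -7437 + 10 = -7427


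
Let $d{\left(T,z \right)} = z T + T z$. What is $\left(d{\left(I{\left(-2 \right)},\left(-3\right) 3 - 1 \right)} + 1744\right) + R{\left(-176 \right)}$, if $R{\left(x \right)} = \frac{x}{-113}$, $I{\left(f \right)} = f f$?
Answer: $\frac{188208}{113} \approx 1665.6$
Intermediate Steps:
$I{\left(f \right)} = f^{2}$
$R{\left(x \right)} = - \frac{x}{113}$ ($R{\left(x \right)} = x \left(- \frac{1}{113}\right) = - \frac{x}{113}$)
$d{\left(T,z \right)} = 2 T z$ ($d{\left(T,z \right)} = T z + T z = 2 T z$)
$\left(d{\left(I{\left(-2 \right)},\left(-3\right) 3 - 1 \right)} + 1744\right) + R{\left(-176 \right)} = \left(2 \left(-2\right)^{2} \left(\left(-3\right) 3 - 1\right) + 1744\right) - - \frac{176}{113} = \left(2 \cdot 4 \left(-9 - 1\right) + 1744\right) + \frac{176}{113} = \left(2 \cdot 4 \left(-10\right) + 1744\right) + \frac{176}{113} = \left(-80 + 1744\right) + \frac{176}{113} = 1664 + \frac{176}{113} = \frac{188208}{113}$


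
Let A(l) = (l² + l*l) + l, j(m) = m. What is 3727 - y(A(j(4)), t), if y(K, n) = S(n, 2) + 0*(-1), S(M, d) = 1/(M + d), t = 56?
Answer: 216165/58 ≈ 3727.0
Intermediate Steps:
A(l) = l + 2*l² (A(l) = (l² + l²) + l = 2*l² + l = l + 2*l²)
y(K, n) = 1/(2 + n) (y(K, n) = 1/(n + 2) + 0*(-1) = 1/(2 + n) + 0 = 1/(2 + n))
3727 - y(A(j(4)), t) = 3727 - 1/(2 + 56) = 3727 - 1/58 = 216165/58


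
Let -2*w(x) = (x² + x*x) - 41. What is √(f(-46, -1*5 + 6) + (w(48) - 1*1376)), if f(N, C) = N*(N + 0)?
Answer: 21*I*√14/2 ≈ 39.287*I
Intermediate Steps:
w(x) = 41/2 - x² (w(x) = -((x² + x*x) - 41)/2 = -((x² + x²) - 41)/2 = -(2*x² - 41)/2 = -(-41 + 2*x²)/2 = 41/2 - x²)
f(N, C) = N² (f(N, C) = N*N = N²)
√(f(-46, -1*5 + 6) + (w(48) - 1*1376)) = √((-46)² + ((41/2 - 1*48²) - 1*1376)) = √(2116 + ((41/2 - 1*2304) - 1376)) = √(2116 + ((41/2 - 2304) - 1376)) = √(2116 + (-4567/2 - 1376)) = √(2116 - 7319/2) = √(-3087/2) = 21*I*√14/2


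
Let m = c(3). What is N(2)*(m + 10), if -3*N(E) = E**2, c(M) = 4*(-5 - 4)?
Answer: 104/3 ≈ 34.667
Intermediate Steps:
c(M) = -36 (c(M) = 4*(-9) = -36)
m = -36
N(E) = -E**2/3
N(2)*(m + 10) = (-1/3*2**2)*(-36 + 10) = -1/3*4*(-26) = -4/3*(-26) = 104/3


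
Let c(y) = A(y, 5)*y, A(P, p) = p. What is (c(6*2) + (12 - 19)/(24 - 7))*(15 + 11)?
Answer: 26338/17 ≈ 1549.3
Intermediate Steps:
c(y) = 5*y
(c(6*2) + (12 - 19)/(24 - 7))*(15 + 11) = (5*(6*2) + (12 - 19)/(24 - 7))*(15 + 11) = (5*12 - 7/17)*26 = (60 - 7*1/17)*26 = (60 - 7/17)*26 = (1013/17)*26 = 26338/17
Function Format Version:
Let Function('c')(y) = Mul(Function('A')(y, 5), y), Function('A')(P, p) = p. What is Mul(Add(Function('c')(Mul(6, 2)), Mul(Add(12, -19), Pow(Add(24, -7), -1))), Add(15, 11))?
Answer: Rational(26338, 17) ≈ 1549.3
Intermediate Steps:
Function('c')(y) = Mul(5, y)
Mul(Add(Function('c')(Mul(6, 2)), Mul(Add(12, -19), Pow(Add(24, -7), -1))), Add(15, 11)) = Mul(Add(Mul(5, Mul(6, 2)), Mul(Add(12, -19), Pow(Add(24, -7), -1))), Add(15, 11)) = Mul(Add(Mul(5, 12), Mul(-7, Pow(17, -1))), 26) = Mul(Add(60, Mul(-7, Rational(1, 17))), 26) = Mul(Add(60, Rational(-7, 17)), 26) = Mul(Rational(1013, 17), 26) = Rational(26338, 17)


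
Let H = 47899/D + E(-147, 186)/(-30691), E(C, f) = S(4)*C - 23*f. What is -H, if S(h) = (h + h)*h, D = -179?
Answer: 1468460431/5493689 ≈ 267.30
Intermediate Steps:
S(h) = 2*h² (S(h) = (2*h)*h = 2*h²)
E(C, f) = -23*f + 32*C (E(C, f) = (2*4²)*C - 23*f = (2*16)*C - 23*f = 32*C - 23*f = -23*f + 32*C)
H = -1468460431/5493689 (H = 47899/(-179) + (-23*186 + 32*(-147))/(-30691) = 47899*(-1/179) + (-4278 - 4704)*(-1/30691) = -47899/179 - 8982*(-1/30691) = -47899/179 + 8982/30691 = -1468460431/5493689 ≈ -267.30)
-H = -1*(-1468460431/5493689) = 1468460431/5493689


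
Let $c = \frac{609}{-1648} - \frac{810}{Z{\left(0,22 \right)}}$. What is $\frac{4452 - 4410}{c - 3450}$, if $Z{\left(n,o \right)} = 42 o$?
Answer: $- \frac{1776544}{145983111} \approx -0.01217$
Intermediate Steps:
$c = - \frac{158133}{126896}$ ($c = \frac{609}{-1648} - \frac{810}{42 \cdot 22} = 609 \left(- \frac{1}{1648}\right) - \frac{810}{924} = - \frac{609}{1648} - \frac{135}{154} = - \frac{158133}{126896} \approx -1.2462$)
$\frac{4452 - 4410}{c - 3450} = \frac{4452 - 4410}{- \frac{158133}{126896} - 3450} = \frac{42}{- \frac{437949333}{126896}} = 42 \left(- \frac{126896}{437949333}\right) = - \frac{1776544}{145983111}$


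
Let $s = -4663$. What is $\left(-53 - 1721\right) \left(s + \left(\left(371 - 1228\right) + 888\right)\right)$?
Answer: $8217168$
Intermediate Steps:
$\left(-53 - 1721\right) \left(s + \left(\left(371 - 1228\right) + 888\right)\right) = \left(-53 - 1721\right) \left(-4663 + \left(\left(371 - 1228\right) + 888\right)\right) = - 1774 \left(-4663 + \left(-857 + 888\right)\right) = - 1774 \left(-4663 + 31\right) = \left(-1774\right) \left(-4632\right) = 8217168$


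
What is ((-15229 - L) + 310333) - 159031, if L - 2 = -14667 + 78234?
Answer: 72504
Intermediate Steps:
L = 63569 (L = 2 + (-14667 + 78234) = 2 + 63567 = 63569)
((-15229 - L) + 310333) - 159031 = ((-15229 - 1*63569) + 310333) - 159031 = ((-15229 - 63569) + 310333) - 159031 = (-78798 + 310333) - 159031 = 231535 - 159031 = 72504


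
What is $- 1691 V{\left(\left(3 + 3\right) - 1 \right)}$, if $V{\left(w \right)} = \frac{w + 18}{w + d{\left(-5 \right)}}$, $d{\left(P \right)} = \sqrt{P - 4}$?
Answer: $- \frac{194465}{34} + \frac{116679 i}{34} \approx -5719.6 + 3431.7 i$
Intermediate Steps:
$d{\left(P \right)} = \sqrt{-4 + P}$
$V{\left(w \right)} = \frac{18 + w}{w + 3 i}$ ($V{\left(w \right)} = \frac{w + 18}{w + \sqrt{-4 - 5}} = \frac{18 + w}{w + \sqrt{-9}} = \frac{18 + w}{w + 3 i}$)
$- 1691 V{\left(\left(3 + 3\right) - 1 \right)} = - 1691 \frac{18 + \left(\left(3 + 3\right) - 1\right)}{\left(\left(3 + 3\right) - 1\right) + 3 i} = - 1691 \frac{18 + \left(6 - 1\right)}{\left(6 - 1\right) + 3 i} = - 1691 \frac{18 + 5}{5 + 3 i} = - 1691 \frac{5 - 3 i}{34} \cdot 23 = - 1691 \frac{23 \left(5 - 3 i\right)}{34} = - \frac{38893 \left(5 - 3 i\right)}{34}$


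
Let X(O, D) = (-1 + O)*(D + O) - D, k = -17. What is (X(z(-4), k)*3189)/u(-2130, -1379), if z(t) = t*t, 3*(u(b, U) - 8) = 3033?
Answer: 6378/1019 ≈ 6.2591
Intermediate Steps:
u(b, U) = 1019 (u(b, U) = 8 + (1/3)*3033 = 8 + 1011 = 1019)
z(t) = t**2
X(O, D) = -D + (-1 + O)*(D + O)
(X(z(-4), k)*3189)/u(-2130, -1379) = ((((-4)**2)**2 - 1*(-4)**2 - 2*(-17) - 17*(-4)**2)*3189)/1019 = ((16**2 - 1*16 + 34 - 17*16)*3189)*(1/1019) = ((256 - 16 + 34 - 272)*3189)*(1/1019) = (2*3189)*(1/1019) = 6378*(1/1019) = 6378/1019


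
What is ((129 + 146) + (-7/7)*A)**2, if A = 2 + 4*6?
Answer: 62001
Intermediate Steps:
A = 26 (A = 2 + 24 = 26)
((129 + 146) + (-7/7)*A)**2 = ((129 + 146) - 7/7*26)**2 = (275 - 7*1/7*26)**2 = (275 - 1*26)**2 = (275 - 26)**2 = 249**2 = 62001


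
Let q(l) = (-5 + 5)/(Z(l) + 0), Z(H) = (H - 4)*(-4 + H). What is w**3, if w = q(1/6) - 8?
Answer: -512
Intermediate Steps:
Z(H) = (-4 + H)**2 (Z(H) = (-4 + H)*(-4 + H) = (-4 + H)**2)
q(l) = 0 (q(l) = (-5 + 5)/((-4 + l)**2 + 0) = 0/((-4 + l)**2) = 0/(-4 + l)**2 = 0)
w = -8 (w = 0 - 8 = -8)
w**3 = (-8)**3 = -512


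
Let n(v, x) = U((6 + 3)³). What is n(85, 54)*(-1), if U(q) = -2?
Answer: 2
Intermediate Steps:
n(v, x) = -2
n(85, 54)*(-1) = -2*(-1) = 2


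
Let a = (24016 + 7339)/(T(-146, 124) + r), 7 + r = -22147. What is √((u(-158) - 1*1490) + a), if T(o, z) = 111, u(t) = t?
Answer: I*√801444221417/22043 ≈ 40.613*I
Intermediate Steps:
r = -22154 (r = -7 - 22147 = -22154)
a = -31355/22043 (a = (24016 + 7339)/(111 - 22154) = 31355/(-22043) = 31355*(-1/22043) = -31355/22043 ≈ -1.4224)
√((u(-158) - 1*1490) + a) = √((-158 - 1*1490) - 31355/22043) = √((-158 - 1490) - 31355/22043) = √(-1648 - 31355/22043) = √(-36358219/22043) = I*√801444221417/22043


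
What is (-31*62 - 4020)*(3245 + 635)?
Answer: -23054960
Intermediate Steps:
(-31*62 - 4020)*(3245 + 635) = (-1922 - 4020)*3880 = -5942*3880 = -23054960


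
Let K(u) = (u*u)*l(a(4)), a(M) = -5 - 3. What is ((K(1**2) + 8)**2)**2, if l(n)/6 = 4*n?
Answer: 1146228736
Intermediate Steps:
a(M) = -8
l(n) = 24*n (l(n) = 6*(4*n) = 24*n)
K(u) = -192*u**2 (K(u) = (u*u)*(24*(-8)) = u**2*(-192) = -192*u**2)
((K(1**2) + 8)**2)**2 = ((-192*(1**2)**2 + 8)**2)**2 = ((-192*1**2 + 8)**2)**2 = ((-192*1 + 8)**2)**2 = ((-192 + 8)**2)**2 = ((-184)**2)**2 = 33856**2 = 1146228736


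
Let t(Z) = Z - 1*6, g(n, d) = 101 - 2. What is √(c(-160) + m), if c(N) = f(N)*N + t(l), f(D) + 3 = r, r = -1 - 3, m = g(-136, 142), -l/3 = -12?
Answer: √1249 ≈ 35.341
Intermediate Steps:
g(n, d) = 99
l = 36 (l = -3*(-12) = 36)
m = 99
t(Z) = -6 + Z (t(Z) = Z - 6 = -6 + Z)
r = -4
f(D) = -7 (f(D) = -3 - 4 = -7)
c(N) = 30 - 7*N (c(N) = -7*N + (-6 + 36) = -7*N + 30 = 30 - 7*N)
√(c(-160) + m) = √((30 - 7*(-160)) + 99) = √((30 + 1120) + 99) = √(1150 + 99) = √1249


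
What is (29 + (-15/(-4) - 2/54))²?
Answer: 12482089/11664 ≈ 1070.1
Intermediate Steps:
(29 + (-15/(-4) - 2/54))² = (29 + (-15*(-¼) - 2*1/54))² = (29 + (15/4 - 1/27))² = (29 + 401/108)² = (3533/108)² = 12482089/11664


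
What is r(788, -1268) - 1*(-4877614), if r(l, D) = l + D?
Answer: 4877134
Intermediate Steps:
r(l, D) = D + l
r(788, -1268) - 1*(-4877614) = (-1268 + 788) - 1*(-4877614) = -480 + 4877614 = 4877134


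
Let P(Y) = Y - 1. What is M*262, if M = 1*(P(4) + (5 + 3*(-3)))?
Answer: -262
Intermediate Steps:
P(Y) = -1 + Y
M = -1 (M = 1*((-1 + 4) + (5 + 3*(-3))) = 1*(3 + (5 - 9)) = 1*(3 - 4) = 1*(-1) = -1)
M*262 = -1*262 = -262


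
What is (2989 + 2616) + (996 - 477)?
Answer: 6124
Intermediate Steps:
(2989 + 2616) + (996 - 477) = 5605 + 519 = 6124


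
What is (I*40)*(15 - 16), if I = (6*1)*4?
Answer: -960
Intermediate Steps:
I = 24 (I = 6*4 = 24)
(I*40)*(15 - 16) = (24*40)*(15 - 16) = 960*(-1) = -960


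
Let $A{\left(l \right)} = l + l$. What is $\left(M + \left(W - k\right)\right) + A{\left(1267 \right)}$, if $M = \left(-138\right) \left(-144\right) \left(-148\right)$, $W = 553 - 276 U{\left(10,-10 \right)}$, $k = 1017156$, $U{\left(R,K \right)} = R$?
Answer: $-3957885$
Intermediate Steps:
$A{\left(l \right)} = 2 l$
$W = -2207$ ($W = 553 - 2760 = -2207$)
$M = -2941056$ ($M = 19872 \left(-148\right) = -2941056$)
$\left(M + \left(W - k\right)\right) + A{\left(1267 \right)} = \left(-2941056 - 1019363\right) + 2 \cdot 1267 = \left(-2941056 - 1019363\right) + 2534 = -3960419 + 2534 = -3957885$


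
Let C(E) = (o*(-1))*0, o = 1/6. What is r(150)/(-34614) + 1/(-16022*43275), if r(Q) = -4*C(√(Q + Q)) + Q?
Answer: -5777935673/1333315992150 ≈ -0.0043335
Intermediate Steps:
o = ⅙ ≈ 0.16667
C(E) = 0 (C(E) = ((⅙)*(-1))*0 = -⅙*0 = 0)
r(Q) = Q (r(Q) = -4*0 + Q = 0 + Q = Q)
r(150)/(-34614) + 1/(-16022*43275) = 150/(-34614) + 1/(-16022*43275) = 150*(-1/34614) - 1/16022*1/43275 = -25/5769 - 1/693352050 = -5777935673/1333315992150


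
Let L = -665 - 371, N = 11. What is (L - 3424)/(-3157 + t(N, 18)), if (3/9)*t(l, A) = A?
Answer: 4460/3103 ≈ 1.4373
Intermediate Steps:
t(l, A) = 3*A
L = -1036
(L - 3424)/(-3157 + t(N, 18)) = (-1036 - 3424)/(-3157 + 3*18) = -4460/(-3157 + 54) = -4460/(-3103) = -4460*(-1/3103) = 4460/3103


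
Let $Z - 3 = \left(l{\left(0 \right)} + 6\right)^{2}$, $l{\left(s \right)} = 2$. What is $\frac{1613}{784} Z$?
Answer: $\frac{108071}{784} \approx 137.85$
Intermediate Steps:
$Z = 67$ ($Z = 3 + \left(2 + 6\right)^{2} = 3 + 8^{2} = 3 + 64 = 67$)
$\frac{1613}{784} Z = \frac{1613}{784} \cdot 67 = \frac{108071}{784}$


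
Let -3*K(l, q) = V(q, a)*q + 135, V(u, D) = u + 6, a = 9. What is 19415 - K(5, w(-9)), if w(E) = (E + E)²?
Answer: 55100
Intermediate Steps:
V(u, D) = 6 + u
w(E) = 4*E² (w(E) = (2*E)² = 4*E²)
K(l, q) = -45 - q*(6 + q)/3 (K(l, q) = -((6 + q)*q + 135)/3 = -(q*(6 + q) + 135)/3 = -(135 + q*(6 + q))/3 = -45 - q*(6 + q)/3)
19415 - K(5, w(-9)) = 19415 - (-45 - 4*(-9)²*(6 + 4*(-9)²)/3) = 19415 - (-45 - 4*81*(6 + 4*81)/3) = 19415 - (-45 - ⅓*324*(6 + 324)) = 19415 - (-45 - ⅓*324*330) = 19415 - (-45 - 35640) = 19415 - 1*(-35685) = 19415 + 35685 = 55100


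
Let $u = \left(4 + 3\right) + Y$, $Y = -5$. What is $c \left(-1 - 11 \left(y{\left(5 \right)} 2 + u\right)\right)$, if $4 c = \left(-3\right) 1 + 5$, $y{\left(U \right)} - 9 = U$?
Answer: $- \frac{331}{2} \approx -165.5$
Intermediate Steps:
$y{\left(U \right)} = 9 + U$
$c = \frac{1}{2}$ ($c = \frac{\left(-3\right) 1 + 5}{4} = \frac{-3 + 5}{4} = \frac{1}{4} \cdot 2 = \frac{1}{2} \approx 0.5$)
$u = 2$ ($u = \left(4 + 3\right) - 5 = 7 - 5 = 2$)
$c \left(-1 - 11 \left(y{\left(5 \right)} 2 + u\right)\right) = \frac{-1 - 11 \left(\left(9 + 5\right) 2 + 2\right)}{2} = \frac{-1 - 11 \left(14 \cdot 2 + 2\right)}{2} = \frac{-1 - 11 \left(28 + 2\right)}{2} = \frac{-1 - 330}{2} = \frac{1}{2} \left(-331\right) = - \frac{331}{2}$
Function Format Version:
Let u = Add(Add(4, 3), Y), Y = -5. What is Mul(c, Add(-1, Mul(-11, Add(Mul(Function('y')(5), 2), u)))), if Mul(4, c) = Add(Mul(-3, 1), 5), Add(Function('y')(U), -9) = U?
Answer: Rational(-331, 2) ≈ -165.50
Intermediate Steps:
Function('y')(U) = Add(9, U)
c = Rational(1, 2) (c = Mul(Rational(1, 4), Add(Mul(-3, 1), 5)) = Mul(Rational(1, 4), Add(-3, 5)) = Mul(Rational(1, 4), 2) = Rational(1, 2) ≈ 0.50000)
u = 2 (u = Add(Add(4, 3), -5) = Add(7, -5) = 2)
Mul(c, Add(-1, Mul(-11, Add(Mul(Function('y')(5), 2), u)))) = Mul(Rational(1, 2), Add(-1, Mul(-11, Add(Mul(Add(9, 5), 2), 2)))) = Mul(Rational(1, 2), Add(-1, Mul(-11, Add(Mul(14, 2), 2)))) = Mul(Rational(1, 2), Add(-1, Mul(-11, Add(28, 2)))) = Mul(Rational(1, 2), Add(-1, Mul(-11, 30))) = Mul(Rational(1, 2), Add(-1, -330)) = Mul(Rational(1, 2), -331) = Rational(-331, 2)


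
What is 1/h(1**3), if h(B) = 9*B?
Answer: 1/9 ≈ 0.11111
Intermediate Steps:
1/h(1**3) = 1/(9*1**3) = 1/(9*1) = 1/9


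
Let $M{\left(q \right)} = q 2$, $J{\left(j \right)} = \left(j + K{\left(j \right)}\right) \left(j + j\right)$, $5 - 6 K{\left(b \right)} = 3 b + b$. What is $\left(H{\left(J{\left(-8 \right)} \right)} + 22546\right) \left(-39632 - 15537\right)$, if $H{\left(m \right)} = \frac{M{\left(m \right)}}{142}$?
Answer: $- \frac{264942833234}{213} \approx -1.2439 \cdot 10^{9}$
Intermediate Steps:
$K{\left(b \right)} = \frac{5}{6} - \frac{2 b}{3}$ ($K{\left(b \right)} = \frac{5}{6} - \frac{3 b + b}{6} = \frac{5}{6} - \frac{4 b}{6} = \frac{5}{6} - \frac{2 b}{3}$)
$J{\left(j \right)} = 2 j \left(\frac{5}{6} + \frac{j}{3}\right)$ ($J{\left(j \right)} = \left(j - \left(- \frac{5}{6} + \frac{2 j}{3}\right)\right) \left(j + j\right) = \left(\frac{5}{6} + \frac{j}{3}\right) 2 j = 2 j \left(\frac{5}{6} + \frac{j}{3}\right)$)
$M{\left(q \right)} = 2 q$
$H{\left(m \right)} = \frac{m}{71}$ ($H{\left(m \right)} = \frac{2 m}{142} = 2 m \frac{1}{142} = \frac{m}{71}$)
$\left(H{\left(J{\left(-8 \right)} \right)} + 22546\right) \left(-39632 - 15537\right) = \left(\frac{\frac{1}{3} \left(-8\right) \left(5 + 2 \left(-8\right)\right)}{71} + 22546\right) \left(-39632 - 15537\right) = \left(\frac{\frac{1}{3} \left(-8\right) \left(5 - 16\right)}{71} + 22546\right) \left(-55169\right) = \left(\frac{\frac{1}{3} \left(-8\right) \left(-11\right)}{71} + 22546\right) \left(-55169\right) = \left(\frac{1}{71} \cdot \frac{88}{3} + 22546\right) \left(-55169\right) = \left(\frac{88}{213} + 22546\right) \left(-55169\right) = \frac{4802386}{213} \left(-55169\right) = - \frac{264942833234}{213}$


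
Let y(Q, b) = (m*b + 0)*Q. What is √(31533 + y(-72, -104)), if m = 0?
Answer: √31533 ≈ 177.58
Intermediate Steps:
y(Q, b) = 0 (y(Q, b) = (0*b + 0)*Q = (0 + 0)*Q = 0*Q = 0)
√(31533 + y(-72, -104)) = √(31533 + 0) = √31533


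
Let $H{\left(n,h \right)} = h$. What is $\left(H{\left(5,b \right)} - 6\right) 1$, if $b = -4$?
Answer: $-10$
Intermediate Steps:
$\left(H{\left(5,b \right)} - 6\right) 1 = \left(-4 - 6\right) 1 = \left(-10\right) 1 = -10$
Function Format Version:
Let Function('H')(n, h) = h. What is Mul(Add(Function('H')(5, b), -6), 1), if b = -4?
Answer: -10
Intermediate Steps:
Mul(Add(Function('H')(5, b), -6), 1) = Mul(Add(-4, -6), 1) = Mul(-10, 1) = -10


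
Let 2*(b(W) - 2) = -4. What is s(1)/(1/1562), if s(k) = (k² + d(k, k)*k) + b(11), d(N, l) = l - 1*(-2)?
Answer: 6248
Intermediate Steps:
d(N, l) = 2 + l (d(N, l) = l + 2 = 2 + l)
b(W) = 0 (b(W) = 2 + (½)*(-4) = 2 - 2 = 0)
s(k) = k² + k*(2 + k) (s(k) = (k² + (2 + k)*k) + 0 = (k² + k*(2 + k)) + 0 = k² + k*(2 + k))
s(1)/(1/1562) = (2*1*(1 + 1))/(1/1562) = (2*1*2)/(1/1562) = 4*1562 = 6248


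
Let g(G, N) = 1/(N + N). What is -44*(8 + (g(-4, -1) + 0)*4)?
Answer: -264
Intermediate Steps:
g(G, N) = 1/(2*N)
-44*(8 + (g(-4, -1) + 0)*4) = -44*(8 + ((1/2)/(-1) + 0)*4) = -44*(8 + ((1/2)*(-1) + 0)*4) = -44*(8 + (-1/2 + 0)*4) = -44*(8 - 1/2*4) = -44*(8 - 2) = -44*6 = -264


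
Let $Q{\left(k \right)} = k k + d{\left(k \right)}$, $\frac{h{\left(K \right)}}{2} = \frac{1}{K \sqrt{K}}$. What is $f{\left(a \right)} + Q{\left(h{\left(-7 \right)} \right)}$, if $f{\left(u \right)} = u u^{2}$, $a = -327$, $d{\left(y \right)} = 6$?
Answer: $- \frac{11993261515}{343} \approx -3.4966 \cdot 10^{7}$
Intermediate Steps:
$h{\left(K \right)} = \frac{2}{K^{\frac{3}{2}}}$ ($h{\left(K \right)} = \frac{2}{K \sqrt{K}} = \frac{2}{K^{\frac{3}{2}}}$)
$f{\left(u \right)} = u^{3}$
$Q{\left(k \right)} = 6 + k^{2}$ ($Q{\left(k \right)} = k k + 6 = k^{2} + 6 = 6 + k^{2}$)
$f{\left(a \right)} + Q{\left(h{\left(-7 \right)} \right)} = \left(-327\right)^{3} + \left(6 + \left(\frac{2}{\left(-7\right) i \sqrt{7}}\right)^{2}\right) = -34965783 + \left(6 + \left(2 \frac{i \sqrt{7}}{49}\right)^{2}\right) = -34965783 + \left(6 + \left(\frac{2 i \sqrt{7}}{49}\right)^{2}\right) = -34965783 + \left(6 - \frac{4}{343}\right) = -34965783 + \frac{2054}{343} = - \frac{11993261515}{343}$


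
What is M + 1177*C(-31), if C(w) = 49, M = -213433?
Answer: -155760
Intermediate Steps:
M + 1177*C(-31) = -213433 + 1177*49 = -213433 + 57673 = -155760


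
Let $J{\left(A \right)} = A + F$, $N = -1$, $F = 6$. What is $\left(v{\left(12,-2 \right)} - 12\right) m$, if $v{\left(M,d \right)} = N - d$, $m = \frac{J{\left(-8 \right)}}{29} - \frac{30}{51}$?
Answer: $\frac{3564}{493} \approx 7.2292$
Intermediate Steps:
$J{\left(A \right)} = 6 + A$ ($J{\left(A \right)} = A + 6 = 6 + A$)
$m = - \frac{324}{493}$ ($m = \frac{6 - 8}{29} - \frac{30}{51} = \left(-2\right) \frac{1}{29} - \frac{10}{17} = - \frac{2}{29} - \frac{10}{17} = - \frac{324}{493} \approx -0.6572$)
$v{\left(M,d \right)} = -1 - d$
$\left(v{\left(12,-2 \right)} - 12\right) m = \left(\left(-1 - -2\right) - 12\right) \left(- \frac{324}{493}\right) = \left(\left(-1 + 2\right) - 12\right) \left(- \frac{324}{493}\right) = \left(1 - 12\right) \left(- \frac{324}{493}\right) = \left(-11\right) \left(- \frac{324}{493}\right) = \frac{3564}{493}$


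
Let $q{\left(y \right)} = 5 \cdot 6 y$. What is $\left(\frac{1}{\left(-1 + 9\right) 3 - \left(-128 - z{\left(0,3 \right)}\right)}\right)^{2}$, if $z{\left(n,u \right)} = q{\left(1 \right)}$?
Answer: $\frac{1}{33124} \approx 3.019 \cdot 10^{-5}$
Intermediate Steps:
$q{\left(y \right)} = 30 y$
$z{\left(n,u \right)} = 30$ ($z{\left(n,u \right)} = 30 \cdot 1 = 30$)
$\left(\frac{1}{\left(-1 + 9\right) 3 - \left(-128 - z{\left(0,3 \right)}\right)}\right)^{2} = \left(\frac{1}{\left(-1 + 9\right) 3 + \left(\left(52 + 30\right) - -76\right)}\right)^{2} = \left(\frac{1}{8 \cdot 3 + \left(82 + 76\right)}\right)^{2} = \left(\frac{1}{24 + 158}\right)^{2} = \left(\frac{1}{182}\right)^{2} = \frac{1}{33124}$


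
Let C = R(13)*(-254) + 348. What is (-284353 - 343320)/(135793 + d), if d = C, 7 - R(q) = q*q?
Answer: -627673/177289 ≈ -3.5404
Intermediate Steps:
R(q) = 7 - q² (R(q) = 7 - q*q = 7 - q²)
C = 41496 (C = (7 - 1*13²)*(-254) + 348 = (7 - 1*169)*(-254) + 348 = (7 - 169)*(-254) + 348 = -162*(-254) + 348 = 41148 + 348 = 41496)
d = 41496
(-284353 - 343320)/(135793 + d) = (-284353 - 343320)/(135793 + 41496) = -627673/177289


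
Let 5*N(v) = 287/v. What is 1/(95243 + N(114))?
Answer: 570/54288797 ≈ 1.0499e-5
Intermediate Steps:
N(v) = 287/(5*v) (N(v) = (287/v)/5 = 287/(5*v))
1/(95243 + N(114)) = 1/(95243 + (287/5)/114) = 1/(95243 + (287/5)*(1/114)) = 1/(95243 + 287/570) = 1/(54288797/570) = 570/54288797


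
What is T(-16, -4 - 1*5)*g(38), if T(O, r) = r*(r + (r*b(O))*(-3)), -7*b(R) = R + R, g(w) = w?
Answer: -273942/7 ≈ -39135.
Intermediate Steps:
b(R) = -2*R/7 (b(R) = -(R + R)/7 = -2*R/7)
T(O, r) = r*(r + 6*O*r/7) (T(O, r) = r*(r + (r*(-2*O/7))*(-3)) = r*(r - 2*O*r/7*(-3)) = r*(r + 6*O*r/7))
T(-16, -4 - 1*5)*g(38) = ((-4 - 1*5)²*(7 + 6*(-16))/7)*38 = ((-4 - 5)²*(7 - 96)/7)*38 = ((⅐)*(-9)²*(-89))*38 = ((⅐)*81*(-89))*38 = -7209/7*38 = -273942/7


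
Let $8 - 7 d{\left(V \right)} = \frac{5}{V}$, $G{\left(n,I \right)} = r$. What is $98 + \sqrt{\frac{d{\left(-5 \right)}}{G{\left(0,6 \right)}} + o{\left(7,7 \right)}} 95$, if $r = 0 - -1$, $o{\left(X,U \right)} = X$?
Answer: $98 + \frac{95 \sqrt{406}}{7} \approx 371.46$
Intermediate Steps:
$r = 1$ ($r = 0 + \left(-2 + 3\right) = 0 + 1 = 1$)
$G{\left(n,I \right)} = 1$
$d{\left(V \right)} = \frac{8}{7} - \frac{5}{7 V}$ ($d{\left(V \right)} = \frac{8}{7} - \frac{5 \frac{1}{V}}{7} = \frac{8}{7} - \frac{5}{7 V}$)
$98 + \sqrt{\frac{d{\left(-5 \right)}}{G{\left(0,6 \right)}} + o{\left(7,7 \right)}} 95 = 98 + \sqrt{\frac{\frac{1}{7} \frac{1}{-5} \left(-5 + 8 \left(-5\right)\right)}{1} + 7} \cdot 95 = 98 + \sqrt{\frac{1}{7} \left(- \frac{1}{5}\right) \left(-5 - 40\right) 1 + 7} \cdot 95 = 98 + \sqrt{\frac{1}{7} \left(- \frac{1}{5}\right) \left(-45\right) 1 + 7} \cdot 95 = 98 + \sqrt{\frac{9}{7} \cdot 1 + 7} \cdot 95 = 98 + \sqrt{\frac{9}{7} + 7} \cdot 95 = 98 + \sqrt{\frac{58}{7}} \cdot 95 = 98 + \frac{\sqrt{406}}{7} \cdot 95 = 98 + \frac{95 \sqrt{406}}{7}$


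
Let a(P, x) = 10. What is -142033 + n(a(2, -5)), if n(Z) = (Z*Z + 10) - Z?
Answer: -141933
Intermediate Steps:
n(Z) = 10 + Z² - Z (n(Z) = (Z² + 10) - Z = (10 + Z²) - Z = 10 + Z² - Z)
-142033 + n(a(2, -5)) = -142033 + (10 + 10² - 1*10) = -142033 + (10 + 100 - 10) = -142033 + 100 = -141933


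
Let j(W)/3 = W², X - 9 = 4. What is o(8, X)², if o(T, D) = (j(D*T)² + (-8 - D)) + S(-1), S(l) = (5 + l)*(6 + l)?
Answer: 1108540928722526209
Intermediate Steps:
X = 13 (X = 9 + 4 = 13)
j(W) = 3*W²
o(T, D) = 12 - D + 9*D⁴*T⁴ (o(T, D) = ((3*(D*T)²)² + (-8 - D)) + (30 + (-1)² + 11*(-1)) = ((3*(D²*T²))² + (-8 - D)) + (30 + 1 - 11) = ((3*D²*T²)² + (-8 - D)) + 20 = (9*D⁴*T⁴ + (-8 - D)) + 20 = (-8 - D + 9*D⁴*T⁴) + 20 = 12 - D + 9*D⁴*T⁴)
o(8, X)² = (12 - 1*13 + 9*13⁴*8⁴)² = (12 - 13 + 9*28561*4096)² = (12 - 13 + 1052872704)² = 1052872703² = 1108540928722526209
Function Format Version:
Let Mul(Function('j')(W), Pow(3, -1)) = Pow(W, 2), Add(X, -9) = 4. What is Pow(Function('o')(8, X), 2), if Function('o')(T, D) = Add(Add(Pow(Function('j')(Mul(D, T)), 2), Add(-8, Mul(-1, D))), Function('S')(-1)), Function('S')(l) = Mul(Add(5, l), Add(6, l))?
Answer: 1108540928722526209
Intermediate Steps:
X = 13 (X = Add(9, 4) = 13)
Function('j')(W) = Mul(3, Pow(W, 2))
Function('o')(T, D) = Add(12, Mul(-1, D), Mul(9, Pow(D, 4), Pow(T, 4))) (Function('o')(T, D) = Add(Add(Pow(Mul(3, Pow(Mul(D, T), 2)), 2), Add(-8, Mul(-1, D))), Add(30, Pow(-1, 2), Mul(11, -1))) = Add(Add(Pow(Mul(3, Mul(Pow(D, 2), Pow(T, 2))), 2), Add(-8, Mul(-1, D))), Add(30, 1, -11)) = Add(Add(Pow(Mul(3, Pow(D, 2), Pow(T, 2)), 2), Add(-8, Mul(-1, D))), 20) = Add(Add(Mul(9, Pow(D, 4), Pow(T, 4)), Add(-8, Mul(-1, D))), 20) = Add(Add(-8, Mul(-1, D), Mul(9, Pow(D, 4), Pow(T, 4))), 20) = Add(12, Mul(-1, D), Mul(9, Pow(D, 4), Pow(T, 4))))
Pow(Function('o')(8, X), 2) = Pow(Add(12, Mul(-1, 13), Mul(9, Pow(13, 4), Pow(8, 4))), 2) = Pow(Add(12, -13, Mul(9, 28561, 4096)), 2) = Pow(Add(12, -13, 1052872704), 2) = Pow(1052872703, 2) = 1108540928722526209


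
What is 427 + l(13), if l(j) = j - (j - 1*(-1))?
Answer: 426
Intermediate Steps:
l(j) = -1 (l(j) = j - (j + 1) = j - (1 + j) = j + (-1 - j) = -1)
427 + l(13) = 427 - 1 = 426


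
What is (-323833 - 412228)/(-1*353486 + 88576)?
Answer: 736061/264910 ≈ 2.7785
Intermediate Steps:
(-323833 - 412228)/(-1*353486 + 88576) = -736061/(-353486 + 88576) = -736061/(-264910) = -736061*(-1/264910) = 736061/264910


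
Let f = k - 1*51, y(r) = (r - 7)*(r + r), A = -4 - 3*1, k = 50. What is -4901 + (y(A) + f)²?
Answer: 33124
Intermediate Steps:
A = -7 (A = -4 - 3 = -7)
y(r) = 2*r*(-7 + r) (y(r) = (-7 + r)*(2*r) = 2*r*(-7 + r))
f = -1 (f = 50 - 1*51 = 50 - 51 = -1)
-4901 + (y(A) + f)² = -4901 + (2*(-7)*(-7 - 7) - 1)² = -4901 + (2*(-7)*(-14) - 1)² = -4901 + (196 - 1)² = -4901 + 195² = -4901 + 38025 = 33124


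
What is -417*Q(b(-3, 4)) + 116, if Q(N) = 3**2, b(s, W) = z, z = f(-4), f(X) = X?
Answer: -3637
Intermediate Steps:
z = -4
b(s, W) = -4
Q(N) = 9
-417*Q(b(-3, 4)) + 116 = -417*9 + 116 = -3753 + 116 = -3637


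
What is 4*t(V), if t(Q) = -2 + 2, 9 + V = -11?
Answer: 0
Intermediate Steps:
V = -20 (V = -9 - 11 = -20)
t(Q) = 0
4*t(V) = 4*0 = 0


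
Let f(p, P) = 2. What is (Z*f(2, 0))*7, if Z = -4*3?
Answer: -168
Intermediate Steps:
Z = -12
(Z*f(2, 0))*7 = -12*2*7 = -24*7 = -168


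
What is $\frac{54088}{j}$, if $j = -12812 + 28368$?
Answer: $\frac{13522}{3889} \approx 3.477$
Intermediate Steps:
$j = 15556$
$\frac{54088}{j} = \frac{54088}{15556} = 54088 \cdot \frac{1}{15556} = \frac{13522}{3889}$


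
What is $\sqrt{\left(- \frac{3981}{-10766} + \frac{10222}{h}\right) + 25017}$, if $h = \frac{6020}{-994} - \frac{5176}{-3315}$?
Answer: $\frac{\sqrt{737624088323808159936462}}{5694966382} \approx 150.81$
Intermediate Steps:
$h = - \frac{1057954}{235365}$ ($h = 6020 \left(- \frac{1}{994}\right) - - \frac{5176}{3315} = - \frac{430}{71} + \frac{5176}{3315} = - \frac{1057954}{235365} \approx -4.4949$)
$\sqrt{\left(- \frac{3981}{-10766} + \frac{10222}{h}\right) + 25017} = \sqrt{\left(- \frac{3981}{-10766} + \frac{10222}{- \frac{1057954}{235365}}\right) + 25017} = \sqrt{\left(\left(-3981\right) \left(- \frac{1}{10766}\right) + 10222 \left(- \frac{235365}{1057954}\right)\right) + 25017} = \sqrt{\left(\frac{3981}{10766} - \frac{1202950515}{528977}\right) + 25017} = \sqrt{- \frac{12948859387053}{5694966382} + 25017} = \sqrt{\frac{129522114591441}{5694966382}} = \frac{\sqrt{737624088323808159936462}}{5694966382}$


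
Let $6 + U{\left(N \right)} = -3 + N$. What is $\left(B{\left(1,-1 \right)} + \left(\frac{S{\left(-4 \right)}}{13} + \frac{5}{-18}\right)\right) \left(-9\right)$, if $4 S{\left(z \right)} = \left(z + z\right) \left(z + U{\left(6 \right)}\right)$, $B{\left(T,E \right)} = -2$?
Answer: $\frac{281}{26} \approx 10.808$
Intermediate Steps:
$U{\left(N \right)} = -9 + N$ ($U{\left(N \right)} = -6 + \left(-3 + N\right) = -9 + N$)
$S{\left(z \right)} = \frac{z \left(-3 + z\right)}{2}$ ($S{\left(z \right)} = \frac{\left(z + z\right) \left(z + \left(-9 + 6\right)\right)}{4} = \frac{2 z \left(z - 3\right)}{4} = \frac{2 z \left(-3 + z\right)}{4} = \frac{z \left(-3 + z\right)}{2}$)
$\left(B{\left(1,-1 \right)} + \left(\frac{S{\left(-4 \right)}}{13} + \frac{5}{-18}\right)\right) \left(-9\right) = \left(-2 + \left(\frac{\frac{1}{2} \left(-4\right) \left(-3 - 4\right)}{13} + \frac{5}{-18}\right)\right) \left(-9\right) = \left(-2 + \left(\frac{1}{2} \left(-4\right) \left(-7\right) \frac{1}{13} + 5 \left(- \frac{1}{18}\right)\right)\right) \left(-9\right) = \left(-2 + \left(14 \cdot \frac{1}{13} - \frac{5}{18}\right)\right) \left(-9\right) = \left(-2 + \left(\frac{14}{13} - \frac{5}{18}\right)\right) \left(-9\right) = \left(-2 + \frac{187}{234}\right) \left(-9\right) = \left(- \frac{281}{234}\right) \left(-9\right) = \frac{281}{26}$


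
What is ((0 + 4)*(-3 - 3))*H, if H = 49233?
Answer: -1181592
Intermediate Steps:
((0 + 4)*(-3 - 3))*H = ((0 + 4)*(-3 - 3))*49233 = (4*(-6))*49233 = -24*49233 = -1181592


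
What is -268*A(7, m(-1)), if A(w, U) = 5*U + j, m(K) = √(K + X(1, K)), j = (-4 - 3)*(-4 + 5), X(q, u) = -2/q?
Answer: 1876 - 1340*I*√3 ≈ 1876.0 - 2320.9*I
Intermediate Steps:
j = -7 (j = -7*1 = -7)
m(K) = √(-2 + K) (m(K) = √(K - 2/1) = √(K - 2*1) = √(K - 2) = √(-2 + K))
A(w, U) = -7 + 5*U (A(w, U) = 5*U - 7 = -7 + 5*U)
-268*A(7, m(-1)) = -268*(-7 + 5*√(-2 - 1)) = -268*(-7 + 5*√(-3)) = -268*(-7 + 5*(I*√3)) = -268*(-7 + 5*I*√3) = 1876 - 1340*I*√3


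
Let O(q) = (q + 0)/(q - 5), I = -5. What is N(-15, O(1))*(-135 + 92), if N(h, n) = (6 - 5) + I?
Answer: 172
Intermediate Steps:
O(q) = q/(-5 + q)
N(h, n) = -4 (N(h, n) = (6 - 5) - 5 = 1 - 5 = -4)
N(-15, O(1))*(-135 + 92) = -4*(-135 + 92) = -4*(-43) = 172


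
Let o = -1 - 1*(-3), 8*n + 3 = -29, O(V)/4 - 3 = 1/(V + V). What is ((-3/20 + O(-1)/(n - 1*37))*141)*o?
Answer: -45543/410 ≈ -111.08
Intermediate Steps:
O(V) = 12 + 2/V (O(V) = 12 + 4/(V + V) = 12 + 4/((2*V)) = 12 + 4*(1/(2*V)) = 12 + 2/V)
n = -4 (n = -3/8 + (⅛)*(-29) = -3/8 - 29/8 = -4)
o = 2 (o = -1 + 3 = 2)
((-3/20 + O(-1)/(n - 1*37))*141)*o = ((-3/20 + (12 + 2/(-1))/(-4 - 1*37))*141)*2 = ((-3*1/20 + (12 + 2*(-1))/(-4 - 37))*141)*2 = ((-3/20 + (12 - 2)/(-41))*141)*2 = ((-3/20 + 10*(-1/41))*141)*2 = ((-3/20 - 10/41)*141)*2 = -323/820*141*2 = -45543/820*2 = -45543/410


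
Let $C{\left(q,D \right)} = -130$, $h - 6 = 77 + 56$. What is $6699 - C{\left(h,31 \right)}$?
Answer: $6829$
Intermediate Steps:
$h = 139$ ($h = 6 + \left(77 + 56\right) = 6 + 133 = 139$)
$6699 - C{\left(h,31 \right)} = 6699 - -130 = 6699 + 130 = 6829$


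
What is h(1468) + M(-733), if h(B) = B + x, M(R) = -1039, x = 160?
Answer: 589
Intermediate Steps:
h(B) = 160 + B (h(B) = B + 160 = 160 + B)
h(1468) + M(-733) = (160 + 1468) - 1039 = 1628 - 1039 = 589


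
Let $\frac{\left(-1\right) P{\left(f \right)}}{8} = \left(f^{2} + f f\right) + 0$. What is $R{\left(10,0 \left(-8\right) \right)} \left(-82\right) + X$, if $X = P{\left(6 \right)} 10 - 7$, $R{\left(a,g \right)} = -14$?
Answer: $-4619$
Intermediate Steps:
$P{\left(f \right)} = - 16 f^{2}$ ($P{\left(f \right)} = - 8 \left(\left(f^{2} + f f\right) + 0\right) = - 8 \left(\left(f^{2} + f^{2}\right) + 0\right) = - 8 \left(2 f^{2} + 0\right) = - 8 \cdot 2 f^{2} = - 16 f^{2}$)
$X = -5767$ ($X = - 16 \cdot 6^{2} \cdot 10 - 7 = \left(-16\right) 36 \cdot 10 - 7 = \left(-576\right) 10 - 7 = -5760 - 7 = -5767$)
$R{\left(10,0 \left(-8\right) \right)} \left(-82\right) + X = \left(-14\right) \left(-82\right) - 5767 = 1148 - 5767 = -4619$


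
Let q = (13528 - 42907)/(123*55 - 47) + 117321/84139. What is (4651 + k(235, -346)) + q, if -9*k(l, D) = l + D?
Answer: 7902737498371/1695737406 ≈ 4660.4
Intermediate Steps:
k(l, D) = -D/9 - l/9 (k(l, D) = -(l + D)/9 = -(D + l)/9 = -D/9 - l/9)
q = -1683757203/565245802 (q = -29379/(6765 - 47) + 117321*(1/84139) = -29379/6718 + 117321/84139 = -1683757203/565245802 ≈ -2.9788)
(4651 + k(235, -346)) + q = (4651 + (-⅑*(-346) - ⅑*235)) - 1683757203/565245802 = (4651 + (346/9 - 235/9)) - 1683757203/565245802 = (4651 + 37/3) - 1683757203/565245802 = 13990/3 - 1683757203/565245802 = 7902737498371/1695737406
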